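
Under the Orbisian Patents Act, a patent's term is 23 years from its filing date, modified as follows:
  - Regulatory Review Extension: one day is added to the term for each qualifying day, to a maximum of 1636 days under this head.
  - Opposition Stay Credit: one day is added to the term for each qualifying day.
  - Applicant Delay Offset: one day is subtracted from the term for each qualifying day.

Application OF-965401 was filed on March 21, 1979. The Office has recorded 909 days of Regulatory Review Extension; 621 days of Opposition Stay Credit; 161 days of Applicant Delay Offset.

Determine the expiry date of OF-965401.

Base term: filing date + 23 years → 21 March 2002.
Regulatory Review Extension: 909 days (within the 1636-day cap) → +909 days → 15 September 2004.
Opposition Stay Credit: +621 days → 29 May 2006.
Applicant Delay Offset: −161 days → 19 December 2005.

December 19, 2005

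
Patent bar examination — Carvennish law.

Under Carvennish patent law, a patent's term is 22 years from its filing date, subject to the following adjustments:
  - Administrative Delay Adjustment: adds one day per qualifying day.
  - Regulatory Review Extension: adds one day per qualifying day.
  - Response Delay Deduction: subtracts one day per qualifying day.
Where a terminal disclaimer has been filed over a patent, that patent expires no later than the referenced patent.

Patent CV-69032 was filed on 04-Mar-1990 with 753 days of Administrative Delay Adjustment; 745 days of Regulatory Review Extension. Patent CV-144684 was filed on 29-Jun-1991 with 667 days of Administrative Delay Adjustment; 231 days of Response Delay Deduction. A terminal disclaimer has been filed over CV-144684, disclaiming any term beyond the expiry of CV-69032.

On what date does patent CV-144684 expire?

Natural term of CV-144684:
  Base: filing + 22 years → 29 June 2013.
  Administrative Delay Adjustment: +667 days → 27 April 2015.
  Response Delay Deduction: −231 days → 8 September 2014.
Expiry of referenced patent CV-69032:
  Base: filing + 22 years → 4 March 2012.
  Administrative Delay Adjustment: +753 days → 27 March 2014.
  Regulatory Review Extension: +745 days → 10 April 2016.
Terminal disclaimer: CV-144684 expires on the earlier of 8 September 2014 and 10 April 2016.

September 8, 2014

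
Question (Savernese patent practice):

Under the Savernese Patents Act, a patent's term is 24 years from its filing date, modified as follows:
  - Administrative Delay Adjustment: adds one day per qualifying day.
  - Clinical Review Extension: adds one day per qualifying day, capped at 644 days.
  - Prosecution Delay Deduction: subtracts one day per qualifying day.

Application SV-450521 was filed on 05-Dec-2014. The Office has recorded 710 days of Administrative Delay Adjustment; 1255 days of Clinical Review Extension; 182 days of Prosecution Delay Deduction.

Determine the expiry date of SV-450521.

Base term: filing date + 24 years → 5 December 2038.
Administrative Delay Adjustment: +710 days → 14 November 2040.
Clinical Review Extension: 1255 days claimed exceeds the 644-day cap, so +644 days → 20 August 2042.
Prosecution Delay Deduction: −182 days → 19 February 2042.

2042-02-19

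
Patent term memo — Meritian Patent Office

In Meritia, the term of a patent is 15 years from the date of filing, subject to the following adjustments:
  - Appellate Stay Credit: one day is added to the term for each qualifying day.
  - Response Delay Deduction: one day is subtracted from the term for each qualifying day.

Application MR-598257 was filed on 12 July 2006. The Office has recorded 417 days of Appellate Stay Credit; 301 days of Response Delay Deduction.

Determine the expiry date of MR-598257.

Base term: filing date + 15 years → 12 July 2021.
Appellate Stay Credit: +417 days → 2 September 2022.
Response Delay Deduction: −301 days → 5 November 2021.

November 5, 2021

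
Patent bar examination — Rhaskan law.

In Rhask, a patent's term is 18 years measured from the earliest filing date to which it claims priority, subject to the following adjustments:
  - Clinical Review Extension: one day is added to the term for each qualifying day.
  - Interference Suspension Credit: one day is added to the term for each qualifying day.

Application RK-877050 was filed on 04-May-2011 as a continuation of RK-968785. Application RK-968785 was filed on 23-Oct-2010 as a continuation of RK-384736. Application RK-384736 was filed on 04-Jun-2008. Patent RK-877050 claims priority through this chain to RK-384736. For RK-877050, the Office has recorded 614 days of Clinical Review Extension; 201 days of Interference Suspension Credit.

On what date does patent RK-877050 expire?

Earliest priority filing: 4 June 2008.
Base term: 4 June 2008 + 18 years → 4 June 2026.
Clinical Review Extension: +614 days → 8 February 2028.
Interference Suspension Credit: +201 days → 27 August 2028.

2028-08-27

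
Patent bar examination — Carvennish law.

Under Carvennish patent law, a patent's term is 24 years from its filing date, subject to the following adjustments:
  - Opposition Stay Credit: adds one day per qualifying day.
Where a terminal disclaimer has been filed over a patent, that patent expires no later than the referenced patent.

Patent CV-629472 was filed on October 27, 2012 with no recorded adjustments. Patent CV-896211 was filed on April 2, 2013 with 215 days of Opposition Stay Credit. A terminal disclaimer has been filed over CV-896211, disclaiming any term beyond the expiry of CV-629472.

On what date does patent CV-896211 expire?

Natural term of CV-896211:
  Base: filing + 24 years → 2 April 2037.
  Opposition Stay Credit: +215 days → 3 November 2037.
Expiry of referenced patent CV-629472:
  Base: filing + 24 years → 27 October 2036.
Terminal disclaimer: CV-896211 expires on the earlier of 3 November 2037 and 27 October 2036.

2036-10-27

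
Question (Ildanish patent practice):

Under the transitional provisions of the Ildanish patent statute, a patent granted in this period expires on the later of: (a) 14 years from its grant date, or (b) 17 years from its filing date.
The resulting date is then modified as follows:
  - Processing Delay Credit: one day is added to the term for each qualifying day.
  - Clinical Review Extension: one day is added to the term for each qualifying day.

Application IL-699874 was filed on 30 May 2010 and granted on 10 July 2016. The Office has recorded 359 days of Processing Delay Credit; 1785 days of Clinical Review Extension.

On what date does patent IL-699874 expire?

(a) grant + 14 years → 10 July 2030.
(b) filing + 17 years → 30 May 2027.
Later of the two: 10 July 2030.
Processing Delay Credit: +359 days → 4 July 2031.
Clinical Review Extension: +1785 days → 23 May 2036.

2036-05-23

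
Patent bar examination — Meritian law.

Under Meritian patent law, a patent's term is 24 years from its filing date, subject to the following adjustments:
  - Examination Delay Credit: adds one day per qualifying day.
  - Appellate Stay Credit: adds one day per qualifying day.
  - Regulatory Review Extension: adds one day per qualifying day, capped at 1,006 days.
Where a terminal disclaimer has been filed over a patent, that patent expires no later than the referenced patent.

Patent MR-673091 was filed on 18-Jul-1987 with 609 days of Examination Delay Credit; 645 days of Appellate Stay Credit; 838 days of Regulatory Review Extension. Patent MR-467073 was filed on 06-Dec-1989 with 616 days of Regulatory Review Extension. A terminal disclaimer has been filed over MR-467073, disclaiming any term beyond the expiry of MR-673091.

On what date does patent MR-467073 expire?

2015-08-14

Natural term of MR-467073:
  Base: filing + 24 years → 6 December 2013.
  Regulatory Review Extension: 616 days (within the 1006-day cap) → +616 days → 14 August 2015.
Expiry of referenced patent MR-673091:
  Base: filing + 24 years → 18 July 2011.
  Examination Delay Credit: +609 days → 18 March 2013.
  Appellate Stay Credit: +645 days → 23 December 2014.
  Regulatory Review Extension: 838 days (within the 1006-day cap) → +838 days → 9 April 2017.
Terminal disclaimer: MR-467073 expires on the earlier of 14 August 2015 and 9 April 2017.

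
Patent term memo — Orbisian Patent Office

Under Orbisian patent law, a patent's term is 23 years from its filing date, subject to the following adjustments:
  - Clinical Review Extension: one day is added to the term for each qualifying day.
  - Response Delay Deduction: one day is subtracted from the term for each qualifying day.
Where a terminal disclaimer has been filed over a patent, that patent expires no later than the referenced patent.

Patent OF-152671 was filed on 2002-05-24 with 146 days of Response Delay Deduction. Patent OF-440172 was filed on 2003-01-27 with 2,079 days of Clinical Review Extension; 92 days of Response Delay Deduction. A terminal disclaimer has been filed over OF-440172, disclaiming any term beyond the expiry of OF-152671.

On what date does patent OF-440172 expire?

2024-12-29

Natural term of OF-440172:
  Base: filing + 23 years → 27 January 2026.
  Clinical Review Extension: +2079 days → 7 October 2031.
  Response Delay Deduction: −92 days → 7 July 2031.
Expiry of referenced patent OF-152671:
  Base: filing + 23 years → 24 May 2025.
  Response Delay Deduction: −146 days → 29 December 2024.
Terminal disclaimer: OF-440172 expires on the earlier of 7 July 2031 and 29 December 2024.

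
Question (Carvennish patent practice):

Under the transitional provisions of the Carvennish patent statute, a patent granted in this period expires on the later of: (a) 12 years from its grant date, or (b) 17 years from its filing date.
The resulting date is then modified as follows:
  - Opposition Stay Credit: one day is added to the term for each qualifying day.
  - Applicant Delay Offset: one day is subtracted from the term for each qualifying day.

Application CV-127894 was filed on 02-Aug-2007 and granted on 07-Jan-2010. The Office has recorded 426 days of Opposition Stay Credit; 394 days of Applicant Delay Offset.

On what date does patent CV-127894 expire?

(a) grant + 12 years → 7 January 2022.
(b) filing + 17 years → 2 August 2024.
Later of the two: 2 August 2024.
Opposition Stay Credit: +426 days → 2 October 2025.
Applicant Delay Offset: −394 days → 3 September 2024.

September 3, 2024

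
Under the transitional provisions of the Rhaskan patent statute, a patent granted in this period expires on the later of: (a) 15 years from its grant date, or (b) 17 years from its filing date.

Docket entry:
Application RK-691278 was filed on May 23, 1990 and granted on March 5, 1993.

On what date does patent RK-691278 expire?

March 5, 2008

(a) grant + 15 years → 5 March 2008.
(b) filing + 17 years → 23 May 2007.
Later of the two: 5 March 2008.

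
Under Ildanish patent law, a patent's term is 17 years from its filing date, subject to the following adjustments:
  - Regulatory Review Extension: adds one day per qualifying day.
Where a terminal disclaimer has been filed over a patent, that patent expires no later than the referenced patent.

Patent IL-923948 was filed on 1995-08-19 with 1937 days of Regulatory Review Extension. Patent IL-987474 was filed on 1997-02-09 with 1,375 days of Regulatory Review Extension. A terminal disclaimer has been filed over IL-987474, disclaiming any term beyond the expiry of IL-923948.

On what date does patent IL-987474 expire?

Natural term of IL-987474:
  Base: filing + 17 years → 9 February 2014.
  Regulatory Review Extension: +1375 days → 15 November 2017.
Expiry of referenced patent IL-923948:
  Base: filing + 17 years → 19 August 2012.
  Regulatory Review Extension: +1937 days → 8 December 2017.
Terminal disclaimer: IL-987474 expires on the earlier of 15 November 2017 and 8 December 2017.

November 15, 2017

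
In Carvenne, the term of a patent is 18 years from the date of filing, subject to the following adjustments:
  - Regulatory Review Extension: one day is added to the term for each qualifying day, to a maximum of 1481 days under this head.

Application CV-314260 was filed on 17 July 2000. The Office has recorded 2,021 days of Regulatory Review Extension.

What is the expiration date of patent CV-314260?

2022-08-06

Base term: filing date + 18 years → 17 July 2018.
Regulatory Review Extension: 2021 days claimed exceeds the 1481-day cap, so +1481 days → 6 August 2022.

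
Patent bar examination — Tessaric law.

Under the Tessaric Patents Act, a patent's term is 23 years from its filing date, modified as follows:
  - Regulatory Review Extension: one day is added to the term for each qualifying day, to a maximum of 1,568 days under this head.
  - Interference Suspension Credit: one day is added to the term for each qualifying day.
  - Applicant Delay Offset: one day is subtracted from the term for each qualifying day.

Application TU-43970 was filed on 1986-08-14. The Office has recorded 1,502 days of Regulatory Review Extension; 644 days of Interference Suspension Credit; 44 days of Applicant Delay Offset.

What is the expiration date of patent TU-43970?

Base term: filing date + 23 years → 14 August 2009.
Regulatory Review Extension: 1502 days (within the 1568-day cap) → +1502 days → 24 September 2013.
Interference Suspension Credit: +644 days → 30 June 2015.
Applicant Delay Offset: −44 days → 17 May 2015.

2015-05-17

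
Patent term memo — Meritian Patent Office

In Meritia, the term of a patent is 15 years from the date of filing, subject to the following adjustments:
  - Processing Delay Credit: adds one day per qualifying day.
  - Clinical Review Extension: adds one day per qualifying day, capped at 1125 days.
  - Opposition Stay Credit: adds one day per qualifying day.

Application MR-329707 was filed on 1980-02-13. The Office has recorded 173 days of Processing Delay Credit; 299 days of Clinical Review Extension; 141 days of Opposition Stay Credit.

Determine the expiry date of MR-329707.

Base term: filing date + 15 years → 13 February 1995.
Processing Delay Credit: +173 days → 5 August 1995.
Clinical Review Extension: 299 days (within the 1125-day cap) → +299 days → 30 May 1996.
Opposition Stay Credit: +141 days → 18 October 1996.

October 18, 1996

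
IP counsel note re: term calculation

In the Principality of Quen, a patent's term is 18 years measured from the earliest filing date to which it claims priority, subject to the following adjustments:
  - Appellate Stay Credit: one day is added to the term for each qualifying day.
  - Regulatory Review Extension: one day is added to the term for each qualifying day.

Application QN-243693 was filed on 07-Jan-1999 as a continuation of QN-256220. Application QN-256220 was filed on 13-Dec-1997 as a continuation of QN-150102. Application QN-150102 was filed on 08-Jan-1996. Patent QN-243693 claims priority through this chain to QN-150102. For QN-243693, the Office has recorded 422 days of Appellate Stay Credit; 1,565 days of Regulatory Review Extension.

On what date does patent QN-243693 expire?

Earliest priority filing: 8 January 1996.
Base term: 8 January 1996 + 18 years → 8 January 2014.
Appellate Stay Credit: +422 days → 6 March 2015.
Regulatory Review Extension: +1565 days → 18 June 2019.

June 18, 2019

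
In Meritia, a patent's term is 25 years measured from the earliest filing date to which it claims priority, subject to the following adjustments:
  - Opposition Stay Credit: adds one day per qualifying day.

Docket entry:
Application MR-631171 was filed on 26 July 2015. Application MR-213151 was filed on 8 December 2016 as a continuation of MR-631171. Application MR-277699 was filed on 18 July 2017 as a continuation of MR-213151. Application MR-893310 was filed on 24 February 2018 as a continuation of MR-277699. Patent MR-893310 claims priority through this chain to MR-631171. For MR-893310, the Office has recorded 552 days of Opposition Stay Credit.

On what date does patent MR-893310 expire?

January 29, 2042

Earliest priority filing: 26 July 2015.
Base term: 26 July 2015 + 25 years → 26 July 2040.
Opposition Stay Credit: +552 days → 29 January 2042.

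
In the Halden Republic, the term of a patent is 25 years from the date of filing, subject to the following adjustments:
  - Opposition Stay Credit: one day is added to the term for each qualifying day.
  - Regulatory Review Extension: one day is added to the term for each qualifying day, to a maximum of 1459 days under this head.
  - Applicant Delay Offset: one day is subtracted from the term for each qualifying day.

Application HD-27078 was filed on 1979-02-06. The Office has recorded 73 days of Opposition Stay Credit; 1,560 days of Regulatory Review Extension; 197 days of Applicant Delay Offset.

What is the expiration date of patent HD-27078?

October 3, 2007

Base term: filing date + 25 years → 6 February 2004.
Opposition Stay Credit: +73 days → 19 April 2004.
Regulatory Review Extension: 1560 days claimed exceeds the 1459-day cap, so +1459 days → 17 April 2008.
Applicant Delay Offset: −197 days → 3 October 2007.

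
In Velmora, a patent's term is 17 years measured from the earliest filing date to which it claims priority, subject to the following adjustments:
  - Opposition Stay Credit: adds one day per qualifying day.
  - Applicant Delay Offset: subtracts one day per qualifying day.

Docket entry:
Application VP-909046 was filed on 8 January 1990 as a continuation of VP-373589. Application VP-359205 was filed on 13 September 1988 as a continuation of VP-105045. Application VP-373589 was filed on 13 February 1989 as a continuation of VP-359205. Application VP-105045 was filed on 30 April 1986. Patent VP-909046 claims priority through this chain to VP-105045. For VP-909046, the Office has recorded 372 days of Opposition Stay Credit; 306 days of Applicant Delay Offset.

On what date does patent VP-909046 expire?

Earliest priority filing: 30 April 1986.
Base term: 30 April 1986 + 17 years → 30 April 2003.
Opposition Stay Credit: +372 days → 6 May 2004.
Applicant Delay Offset: −306 days → 5 July 2003.

July 5, 2003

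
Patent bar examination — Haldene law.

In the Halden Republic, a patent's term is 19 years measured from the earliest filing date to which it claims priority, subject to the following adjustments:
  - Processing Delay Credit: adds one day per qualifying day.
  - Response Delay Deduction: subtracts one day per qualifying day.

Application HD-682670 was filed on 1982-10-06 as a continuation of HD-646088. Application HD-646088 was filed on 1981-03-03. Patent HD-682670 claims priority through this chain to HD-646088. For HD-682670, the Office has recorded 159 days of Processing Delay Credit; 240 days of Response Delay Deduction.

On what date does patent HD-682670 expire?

Earliest priority filing: 3 March 1981.
Base term: 3 March 1981 + 19 years → 3 March 2000.
Processing Delay Credit: +159 days → 9 August 2000.
Response Delay Deduction: −240 days → 13 December 1999.

December 13, 1999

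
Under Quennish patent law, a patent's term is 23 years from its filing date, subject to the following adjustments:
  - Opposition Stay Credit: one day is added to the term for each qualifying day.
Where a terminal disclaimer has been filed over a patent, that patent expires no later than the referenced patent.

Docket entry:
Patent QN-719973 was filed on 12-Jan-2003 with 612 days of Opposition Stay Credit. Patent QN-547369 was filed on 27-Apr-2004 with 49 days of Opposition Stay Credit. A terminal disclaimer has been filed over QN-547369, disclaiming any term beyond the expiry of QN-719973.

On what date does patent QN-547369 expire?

Natural term of QN-547369:
  Base: filing + 23 years → 27 April 2027.
  Opposition Stay Credit: +49 days → 15 June 2027.
Expiry of referenced patent QN-719973:
  Base: filing + 23 years → 12 January 2026.
  Opposition Stay Credit: +612 days → 16 September 2027.
Terminal disclaimer: QN-547369 expires on the earlier of 15 June 2027 and 16 September 2027.

June 15, 2027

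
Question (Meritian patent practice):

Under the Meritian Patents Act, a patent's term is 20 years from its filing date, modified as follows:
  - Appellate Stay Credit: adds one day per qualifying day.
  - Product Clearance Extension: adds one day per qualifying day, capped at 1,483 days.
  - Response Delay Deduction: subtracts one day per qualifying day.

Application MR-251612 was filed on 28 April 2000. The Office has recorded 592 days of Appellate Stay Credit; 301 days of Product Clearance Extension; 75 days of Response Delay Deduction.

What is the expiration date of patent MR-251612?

Base term: filing date + 20 years → 28 April 2020.
Appellate Stay Credit: +592 days → 11 December 2021.
Product Clearance Extension: 301 days (within the 1483-day cap) → +301 days → 8 October 2022.
Response Delay Deduction: −75 days → 25 July 2022.

2022-07-25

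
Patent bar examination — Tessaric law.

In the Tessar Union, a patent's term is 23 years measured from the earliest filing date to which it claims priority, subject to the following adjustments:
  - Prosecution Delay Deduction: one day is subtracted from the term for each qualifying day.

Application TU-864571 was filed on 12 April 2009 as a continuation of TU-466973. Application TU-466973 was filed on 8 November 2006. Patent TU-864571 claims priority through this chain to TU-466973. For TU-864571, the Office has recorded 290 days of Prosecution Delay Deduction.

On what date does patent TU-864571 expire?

2029-01-22

Earliest priority filing: 8 November 2006.
Base term: 8 November 2006 + 23 years → 8 November 2029.
Prosecution Delay Deduction: −290 days → 22 January 2029.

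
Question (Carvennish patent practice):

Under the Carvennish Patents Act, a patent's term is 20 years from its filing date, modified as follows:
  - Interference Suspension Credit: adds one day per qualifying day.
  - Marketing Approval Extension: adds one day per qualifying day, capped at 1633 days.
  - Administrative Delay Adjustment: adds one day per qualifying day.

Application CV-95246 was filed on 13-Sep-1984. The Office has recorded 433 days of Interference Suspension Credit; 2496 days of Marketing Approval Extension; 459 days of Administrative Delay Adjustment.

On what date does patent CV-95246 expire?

Base term: filing date + 20 years → 13 September 2004.
Interference Suspension Credit: +433 days → 20 November 2005.
Marketing Approval Extension: 2496 days claimed exceeds the 1633-day cap, so +1633 days → 11 May 2010.
Administrative Delay Adjustment: +459 days → 13 August 2011.

2011-08-13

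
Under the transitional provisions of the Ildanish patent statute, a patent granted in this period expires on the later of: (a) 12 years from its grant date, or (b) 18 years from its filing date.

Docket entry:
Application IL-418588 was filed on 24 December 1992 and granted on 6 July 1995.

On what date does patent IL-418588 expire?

2010-12-24

(a) grant + 12 years → 6 July 2007.
(b) filing + 18 years → 24 December 2010.
Later of the two: 24 December 2010.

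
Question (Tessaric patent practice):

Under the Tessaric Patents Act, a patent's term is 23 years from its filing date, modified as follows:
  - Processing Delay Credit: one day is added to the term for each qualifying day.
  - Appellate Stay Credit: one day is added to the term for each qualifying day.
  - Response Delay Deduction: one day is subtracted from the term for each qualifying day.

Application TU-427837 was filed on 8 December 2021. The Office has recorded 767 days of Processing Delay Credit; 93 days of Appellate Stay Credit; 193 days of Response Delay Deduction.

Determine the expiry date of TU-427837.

2046-10-06

Base term: filing date + 23 years → 8 December 2044.
Processing Delay Credit: +767 days → 14 January 2047.
Appellate Stay Credit: +93 days → 17 April 2047.
Response Delay Deduction: −193 days → 6 October 2046.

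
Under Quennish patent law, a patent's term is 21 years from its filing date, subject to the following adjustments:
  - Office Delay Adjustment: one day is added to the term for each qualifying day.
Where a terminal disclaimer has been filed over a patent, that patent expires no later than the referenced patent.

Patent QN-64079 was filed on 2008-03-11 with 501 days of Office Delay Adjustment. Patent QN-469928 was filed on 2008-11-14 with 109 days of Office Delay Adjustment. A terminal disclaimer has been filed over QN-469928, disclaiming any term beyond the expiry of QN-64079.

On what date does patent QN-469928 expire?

Natural term of QN-469928:
  Base: filing + 21 years → 14 November 2029.
  Office Delay Adjustment: +109 days → 3 March 2030.
Expiry of referenced patent QN-64079:
  Base: filing + 21 years → 11 March 2029.
  Office Delay Adjustment: +501 days → 25 July 2030.
Terminal disclaimer: QN-469928 expires on the earlier of 3 March 2030 and 25 July 2030.

March 3, 2030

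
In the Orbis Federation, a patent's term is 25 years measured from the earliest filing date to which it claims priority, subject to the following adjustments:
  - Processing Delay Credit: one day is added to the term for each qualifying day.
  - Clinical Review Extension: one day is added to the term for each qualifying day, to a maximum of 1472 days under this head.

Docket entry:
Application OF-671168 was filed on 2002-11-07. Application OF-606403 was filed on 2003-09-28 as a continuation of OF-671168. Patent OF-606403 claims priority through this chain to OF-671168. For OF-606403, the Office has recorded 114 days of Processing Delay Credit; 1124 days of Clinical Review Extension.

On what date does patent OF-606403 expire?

March 29, 2031

Earliest priority filing: 7 November 2002.
Base term: 7 November 2002 + 25 years → 7 November 2027.
Processing Delay Credit: +114 days → 29 February 2028.
Clinical Review Extension: 1124 days (within the 1472-day cap) → +1124 days → 29 March 2031.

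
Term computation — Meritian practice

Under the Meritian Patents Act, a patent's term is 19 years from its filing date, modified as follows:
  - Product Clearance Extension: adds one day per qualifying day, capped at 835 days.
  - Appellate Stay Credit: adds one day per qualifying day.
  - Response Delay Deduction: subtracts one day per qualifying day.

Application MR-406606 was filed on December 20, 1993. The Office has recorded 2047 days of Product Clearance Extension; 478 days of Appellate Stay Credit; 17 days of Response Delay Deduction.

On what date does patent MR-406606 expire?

Base term: filing date + 19 years → 20 December 2012.
Product Clearance Extension: 2047 days claimed exceeds the 835-day cap, so +835 days → 4 April 2015.
Appellate Stay Credit: +478 days → 25 July 2016.
Response Delay Deduction: −17 days → 8 July 2016.

2016-07-08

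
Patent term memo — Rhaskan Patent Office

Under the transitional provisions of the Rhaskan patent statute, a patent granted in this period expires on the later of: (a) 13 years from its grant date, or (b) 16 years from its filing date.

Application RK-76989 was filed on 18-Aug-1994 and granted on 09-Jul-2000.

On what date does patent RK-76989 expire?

2013-07-09

(a) grant + 13 years → 9 July 2013.
(b) filing + 16 years → 18 August 2010.
Later of the two: 9 July 2013.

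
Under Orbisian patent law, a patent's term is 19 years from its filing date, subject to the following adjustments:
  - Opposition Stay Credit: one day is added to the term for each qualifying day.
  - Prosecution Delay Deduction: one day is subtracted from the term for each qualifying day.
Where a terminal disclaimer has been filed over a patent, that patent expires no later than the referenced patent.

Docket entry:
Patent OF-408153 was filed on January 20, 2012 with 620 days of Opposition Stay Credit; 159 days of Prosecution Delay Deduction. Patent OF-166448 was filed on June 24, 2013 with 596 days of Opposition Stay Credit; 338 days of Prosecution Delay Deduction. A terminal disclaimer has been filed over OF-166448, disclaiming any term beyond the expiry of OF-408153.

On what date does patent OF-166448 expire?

2032-04-25

Natural term of OF-166448:
  Base: filing + 19 years → 24 June 2032.
  Opposition Stay Credit: +596 days → 10 February 2034.
  Prosecution Delay Deduction: −338 days → 9 March 2033.
Expiry of referenced patent OF-408153:
  Base: filing + 19 years → 20 January 2031.
  Opposition Stay Credit: +620 days → 1 October 2032.
  Prosecution Delay Deduction: −159 days → 25 April 2032.
Terminal disclaimer: OF-166448 expires on the earlier of 9 March 2033 and 25 April 2032.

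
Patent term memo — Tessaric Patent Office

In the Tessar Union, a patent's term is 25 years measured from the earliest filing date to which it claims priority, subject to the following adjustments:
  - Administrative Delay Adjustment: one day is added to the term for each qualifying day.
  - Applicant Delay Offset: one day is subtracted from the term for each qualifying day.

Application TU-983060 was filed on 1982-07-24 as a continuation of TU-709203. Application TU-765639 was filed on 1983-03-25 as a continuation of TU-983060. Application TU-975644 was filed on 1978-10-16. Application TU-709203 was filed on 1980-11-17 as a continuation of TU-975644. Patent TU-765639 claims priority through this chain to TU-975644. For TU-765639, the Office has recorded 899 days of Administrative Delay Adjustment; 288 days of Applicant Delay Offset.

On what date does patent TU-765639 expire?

2005-06-18

Earliest priority filing: 16 October 1978.
Base term: 16 October 1978 + 25 years → 16 October 2003.
Administrative Delay Adjustment: +899 days → 2 April 2006.
Applicant Delay Offset: −288 days → 18 June 2005.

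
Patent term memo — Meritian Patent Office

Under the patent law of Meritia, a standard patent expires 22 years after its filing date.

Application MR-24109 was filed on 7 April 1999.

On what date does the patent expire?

2021-04-07

Filing date + 22 years → 7 April 2021.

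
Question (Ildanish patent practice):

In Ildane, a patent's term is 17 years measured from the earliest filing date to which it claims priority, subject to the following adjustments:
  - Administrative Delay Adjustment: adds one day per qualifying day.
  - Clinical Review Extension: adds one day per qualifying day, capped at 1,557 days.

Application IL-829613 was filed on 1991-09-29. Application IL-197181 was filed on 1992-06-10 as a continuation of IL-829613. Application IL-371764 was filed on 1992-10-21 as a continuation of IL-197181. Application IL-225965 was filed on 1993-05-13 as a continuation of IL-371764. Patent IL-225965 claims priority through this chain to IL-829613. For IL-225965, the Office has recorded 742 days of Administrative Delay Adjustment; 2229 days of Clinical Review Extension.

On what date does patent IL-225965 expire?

Earliest priority filing: 29 September 1991.
Base term: 29 September 1991 + 17 years → 29 September 2008.
Administrative Delay Adjustment: +742 days → 11 October 2010.
Clinical Review Extension: 2229 days claimed exceeds the 1557-day cap, so +1557 days → 15 January 2015.

January 15, 2015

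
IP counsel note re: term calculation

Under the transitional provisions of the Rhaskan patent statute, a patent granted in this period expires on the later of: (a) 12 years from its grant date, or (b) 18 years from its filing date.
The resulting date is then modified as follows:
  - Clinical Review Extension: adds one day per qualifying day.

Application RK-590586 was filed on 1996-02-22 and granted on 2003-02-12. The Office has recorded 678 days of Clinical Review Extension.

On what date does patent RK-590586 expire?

(a) grant + 12 years → 12 February 2015.
(b) filing + 18 years → 22 February 2014.
Later of the two: 12 February 2015.
Clinical Review Extension: +678 days → 21 December 2016.

2016-12-21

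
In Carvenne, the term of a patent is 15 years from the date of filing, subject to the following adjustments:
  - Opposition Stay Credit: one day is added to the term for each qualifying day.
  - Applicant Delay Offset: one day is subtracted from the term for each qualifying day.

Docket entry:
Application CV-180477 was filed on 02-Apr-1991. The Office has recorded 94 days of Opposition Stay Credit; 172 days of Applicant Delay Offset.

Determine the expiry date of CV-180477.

Base term: filing date + 15 years → 2 April 2006.
Opposition Stay Credit: +94 days → 5 July 2006.
Applicant Delay Offset: −172 days → 14 January 2006.

2006-01-14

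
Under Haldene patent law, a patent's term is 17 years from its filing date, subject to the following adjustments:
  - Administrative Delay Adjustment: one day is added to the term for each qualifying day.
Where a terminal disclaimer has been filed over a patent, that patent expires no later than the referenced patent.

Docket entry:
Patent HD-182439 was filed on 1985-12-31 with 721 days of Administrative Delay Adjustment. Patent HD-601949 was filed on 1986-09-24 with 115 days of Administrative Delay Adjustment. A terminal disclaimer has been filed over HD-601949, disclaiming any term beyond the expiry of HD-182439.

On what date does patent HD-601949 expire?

Natural term of HD-601949:
  Base: filing + 17 years → 24 September 2003.
  Administrative Delay Adjustment: +115 days → 17 January 2004.
Expiry of referenced patent HD-182439:
  Base: filing + 17 years → 31 December 2002.
  Administrative Delay Adjustment: +721 days → 21 December 2004.
Terminal disclaimer: HD-601949 expires on the earlier of 17 January 2004 and 21 December 2004.

January 17, 2004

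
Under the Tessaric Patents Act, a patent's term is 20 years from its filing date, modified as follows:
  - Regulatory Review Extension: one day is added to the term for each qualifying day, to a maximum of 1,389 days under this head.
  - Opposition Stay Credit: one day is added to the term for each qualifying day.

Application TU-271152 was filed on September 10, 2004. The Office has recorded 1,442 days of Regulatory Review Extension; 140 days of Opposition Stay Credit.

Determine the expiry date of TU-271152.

November 17, 2028

Base term: filing date + 20 years → 10 September 2024.
Regulatory Review Extension: 1442 days claimed exceeds the 1389-day cap, so +1389 days → 30 June 2028.
Opposition Stay Credit: +140 days → 17 November 2028.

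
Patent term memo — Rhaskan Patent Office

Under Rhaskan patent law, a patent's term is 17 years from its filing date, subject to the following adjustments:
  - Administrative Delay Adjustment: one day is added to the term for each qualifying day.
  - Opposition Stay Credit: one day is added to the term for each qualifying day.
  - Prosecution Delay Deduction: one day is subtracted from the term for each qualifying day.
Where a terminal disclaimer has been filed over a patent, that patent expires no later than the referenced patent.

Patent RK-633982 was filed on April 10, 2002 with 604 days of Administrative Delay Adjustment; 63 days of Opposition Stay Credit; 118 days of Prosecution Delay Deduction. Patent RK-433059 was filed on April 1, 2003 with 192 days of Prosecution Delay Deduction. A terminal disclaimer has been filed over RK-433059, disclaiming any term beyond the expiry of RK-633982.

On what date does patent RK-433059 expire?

Natural term of RK-433059:
  Base: filing + 17 years → 1 April 2020.
  Prosecution Delay Deduction: −192 days → 22 September 2019.
Expiry of referenced patent RK-633982:
  Base: filing + 17 years → 10 April 2019.
  Administrative Delay Adjustment: +604 days → 4 December 2020.
  Opposition Stay Credit: +63 days → 5 February 2021.
  Prosecution Delay Deduction: −118 days → 10 October 2020.
Terminal disclaimer: RK-433059 expires on the earlier of 22 September 2019 and 10 October 2020.

2019-09-22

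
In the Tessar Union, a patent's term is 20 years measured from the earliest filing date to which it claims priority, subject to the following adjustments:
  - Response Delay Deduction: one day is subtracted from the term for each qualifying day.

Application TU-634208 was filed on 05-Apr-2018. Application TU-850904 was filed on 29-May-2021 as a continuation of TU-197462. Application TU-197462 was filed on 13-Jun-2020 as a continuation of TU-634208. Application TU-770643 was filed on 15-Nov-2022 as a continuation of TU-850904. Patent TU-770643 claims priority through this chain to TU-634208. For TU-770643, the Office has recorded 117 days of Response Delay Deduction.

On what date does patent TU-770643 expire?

2037-12-09

Earliest priority filing: 5 April 2018.
Base term: 5 April 2018 + 20 years → 5 April 2038.
Response Delay Deduction: −117 days → 9 December 2037.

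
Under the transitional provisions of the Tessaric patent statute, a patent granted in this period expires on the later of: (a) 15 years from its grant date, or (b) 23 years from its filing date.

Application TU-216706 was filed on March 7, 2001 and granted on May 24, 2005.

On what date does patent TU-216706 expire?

2024-03-07

(a) grant + 15 years → 24 May 2020.
(b) filing + 23 years → 7 March 2024.
Later of the two: 7 March 2024.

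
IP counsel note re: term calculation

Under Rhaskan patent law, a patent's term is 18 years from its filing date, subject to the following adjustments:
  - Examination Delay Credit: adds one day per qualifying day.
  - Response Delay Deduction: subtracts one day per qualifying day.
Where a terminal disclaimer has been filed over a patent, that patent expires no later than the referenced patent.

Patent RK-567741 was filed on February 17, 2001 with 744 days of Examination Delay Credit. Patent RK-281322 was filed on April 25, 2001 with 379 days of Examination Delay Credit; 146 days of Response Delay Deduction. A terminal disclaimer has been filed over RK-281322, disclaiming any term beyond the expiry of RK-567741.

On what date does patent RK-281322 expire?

2019-12-14

Natural term of RK-281322:
  Base: filing + 18 years → 25 April 2019.
  Examination Delay Credit: +379 days → 8 May 2020.
  Response Delay Deduction: −146 days → 14 December 2019.
Expiry of referenced patent RK-567741:
  Base: filing + 18 years → 17 February 2019.
  Examination Delay Credit: +744 days → 2 March 2021.
Terminal disclaimer: RK-281322 expires on the earlier of 14 December 2019 and 2 March 2021.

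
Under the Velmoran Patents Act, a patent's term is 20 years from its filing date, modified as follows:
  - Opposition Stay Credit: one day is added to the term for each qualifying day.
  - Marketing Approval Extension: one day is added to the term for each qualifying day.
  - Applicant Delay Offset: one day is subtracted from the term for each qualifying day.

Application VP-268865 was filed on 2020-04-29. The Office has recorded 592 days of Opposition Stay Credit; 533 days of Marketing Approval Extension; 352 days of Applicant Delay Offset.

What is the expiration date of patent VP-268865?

2042-06-11

Base term: filing date + 20 years → 29 April 2040.
Opposition Stay Credit: +592 days → 12 December 2041.
Marketing Approval Extension: +533 days → 29 May 2043.
Applicant Delay Offset: −352 days → 11 June 2042.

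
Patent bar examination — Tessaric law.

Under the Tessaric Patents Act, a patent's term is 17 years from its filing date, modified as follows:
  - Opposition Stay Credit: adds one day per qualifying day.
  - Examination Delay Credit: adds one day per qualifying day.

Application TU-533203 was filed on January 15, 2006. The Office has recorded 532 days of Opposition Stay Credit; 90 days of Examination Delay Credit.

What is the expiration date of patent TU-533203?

2024-09-28

Base term: filing date + 17 years → 15 January 2023.
Opposition Stay Credit: +532 days → 30 June 2024.
Examination Delay Credit: +90 days → 28 September 2024.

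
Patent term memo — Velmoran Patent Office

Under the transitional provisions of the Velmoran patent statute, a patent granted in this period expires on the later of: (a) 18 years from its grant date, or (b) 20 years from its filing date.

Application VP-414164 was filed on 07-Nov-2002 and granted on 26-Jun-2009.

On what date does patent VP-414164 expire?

June 26, 2027

(a) grant + 18 years → 26 June 2027.
(b) filing + 20 years → 7 November 2022.
Later of the two: 26 June 2027.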